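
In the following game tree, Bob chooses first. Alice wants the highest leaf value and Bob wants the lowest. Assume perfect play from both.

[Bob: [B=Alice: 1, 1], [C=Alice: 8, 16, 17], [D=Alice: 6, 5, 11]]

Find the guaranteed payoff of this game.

B (Alice): max(1, 1) = 1
C (Alice): max(8, 16, 17) = 17
D (Alice): max(6, 5, 11) = 11
Root (Bob): min(1, 17, 11) = 1

1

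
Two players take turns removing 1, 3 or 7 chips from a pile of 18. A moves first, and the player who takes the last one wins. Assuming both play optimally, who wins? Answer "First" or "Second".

Mark each pile size as W (mover wins) or L (mover loses):
i:   0  1  2  3  4  5  6  7  8  9 10 11 12 13 14 15 16 17 18
     L  W  L  W  L  W  L  W  L  W  L  W  L  W  L  W  L  W  L
Position 18 is L, so the second player wins.

Second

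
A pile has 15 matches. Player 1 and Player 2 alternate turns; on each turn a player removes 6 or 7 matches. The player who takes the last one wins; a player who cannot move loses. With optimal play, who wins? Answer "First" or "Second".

Second

W/L table (W = player to move can force a win):
i:   0  1  2  3  4  5  6  7  8  9 10 11 12 13 14 15
     L  L  L  L  L  L  W  W  W  W  W  W  W  L  L  L
Position 15 is L, so the second player wins.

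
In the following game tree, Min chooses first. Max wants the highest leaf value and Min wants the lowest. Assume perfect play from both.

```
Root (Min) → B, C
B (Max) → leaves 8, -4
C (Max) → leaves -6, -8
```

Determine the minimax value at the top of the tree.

-6

B (Max): max(8, -4) = 8
C (Max): max(-6, -8) = -6
Root (Min): min(8, -6) = -6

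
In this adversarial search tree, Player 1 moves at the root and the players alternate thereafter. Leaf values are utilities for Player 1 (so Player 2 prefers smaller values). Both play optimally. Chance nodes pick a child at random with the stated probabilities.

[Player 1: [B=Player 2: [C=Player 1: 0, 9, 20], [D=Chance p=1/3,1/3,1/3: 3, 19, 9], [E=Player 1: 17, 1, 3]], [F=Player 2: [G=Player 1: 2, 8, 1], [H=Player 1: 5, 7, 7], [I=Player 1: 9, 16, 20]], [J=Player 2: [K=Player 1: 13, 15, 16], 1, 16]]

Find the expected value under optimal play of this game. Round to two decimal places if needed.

C (Player 1): max(0, 9, 20) = 20
D (Chance): 1/3·3 + 1/3·19 + 1/3·9 = 10.33
E (Player 1): max(17, 1, 3) = 17
B (Player 2): min(20, 10.33, 17) = 10.33
G (Player 1): max(2, 8, 1) = 8
H (Player 1): max(5, 7, 7) = 7
I (Player 1): max(9, 16, 20) = 20
F (Player 2): min(8, 7, 20) = 7
K (Player 1): max(13, 15, 16) = 16
J (Player 2): min(16, 1, 16) = 1
Root (Player 1): max(10.33, 7, 1) = 10.33

10.33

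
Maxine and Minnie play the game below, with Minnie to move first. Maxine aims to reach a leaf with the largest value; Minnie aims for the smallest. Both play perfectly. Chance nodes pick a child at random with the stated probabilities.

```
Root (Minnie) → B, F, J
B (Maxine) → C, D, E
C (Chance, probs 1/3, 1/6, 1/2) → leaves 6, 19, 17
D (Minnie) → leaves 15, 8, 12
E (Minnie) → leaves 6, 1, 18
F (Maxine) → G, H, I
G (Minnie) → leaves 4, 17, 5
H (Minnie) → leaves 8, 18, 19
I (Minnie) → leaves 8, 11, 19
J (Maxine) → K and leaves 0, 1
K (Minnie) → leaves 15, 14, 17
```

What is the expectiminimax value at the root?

8

C (Chance): 1/3·6 + 1/6·19 + 1/2·17 = 13.67
D (Minnie): min(15, 8, 12) = 8
E (Minnie): min(6, 1, 18) = 1
B (Maxine): max(13.67, 8, 1) = 13.67
G (Minnie): min(4, 17, 5) = 4
H (Minnie): min(8, 18, 19) = 8
I (Minnie): min(8, 11, 19) = 8
F (Maxine): max(4, 8, 8) = 8
K (Minnie): min(15, 14, 17) = 14
J (Maxine): max(14, 0, 1) = 14
Root (Minnie): min(13.67, 8, 14) = 8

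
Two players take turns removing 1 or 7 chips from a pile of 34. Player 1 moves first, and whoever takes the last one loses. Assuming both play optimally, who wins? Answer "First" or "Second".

Mark each pile size as W (mover wins) or L (mover loses):
i:   0  1  2  3  4  5  6  7  8  9 10 11 12 13 14 15 16 17 18 19 20 21 22 23 24 25 26 27 28 29 30 31 32 33 34
     W  L  W  L  W  L  W  L  W  L  W  L  W  L  W  L  W  L  W  L  W  L  W  L  W  L  W  L  W  L  W  L  W  L  W
Position 34 is W, so the first player wins.

First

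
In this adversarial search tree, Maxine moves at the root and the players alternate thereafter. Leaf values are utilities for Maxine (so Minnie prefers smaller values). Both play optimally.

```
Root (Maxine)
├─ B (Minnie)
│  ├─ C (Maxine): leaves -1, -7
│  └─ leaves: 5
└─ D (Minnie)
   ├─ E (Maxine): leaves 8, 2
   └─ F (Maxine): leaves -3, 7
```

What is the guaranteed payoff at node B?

C: max(-1, -7) = -1
B: min(-1, 5) = -1

-1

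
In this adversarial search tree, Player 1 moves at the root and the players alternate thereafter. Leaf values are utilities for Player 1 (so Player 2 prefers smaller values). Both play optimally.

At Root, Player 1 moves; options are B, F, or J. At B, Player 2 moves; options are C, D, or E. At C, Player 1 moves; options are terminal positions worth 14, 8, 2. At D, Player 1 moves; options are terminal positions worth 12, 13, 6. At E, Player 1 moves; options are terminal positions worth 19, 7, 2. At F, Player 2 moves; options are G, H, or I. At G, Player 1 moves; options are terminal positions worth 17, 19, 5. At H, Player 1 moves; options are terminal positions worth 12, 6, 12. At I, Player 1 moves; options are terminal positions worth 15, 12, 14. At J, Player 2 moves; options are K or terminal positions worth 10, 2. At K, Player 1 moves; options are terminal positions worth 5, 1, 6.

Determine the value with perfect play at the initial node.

C (Player 1): max(14, 8, 2) = 14
D (Player 1): max(12, 13, 6) = 13
E (Player 1): max(19, 7, 2) = 19
B (Player 2): min(14, 13, 19) = 13
G (Player 1): max(17, 19, 5) = 19
H (Player 1): max(12, 6, 12) = 12
I (Player 1): max(15, 12, 14) = 15
F (Player 2): min(19, 12, 15) = 12
K (Player 1): max(5, 1, 6) = 6
J (Player 2): min(6, 10, 2) = 2
Root (Player 1): max(13, 12, 2) = 13

13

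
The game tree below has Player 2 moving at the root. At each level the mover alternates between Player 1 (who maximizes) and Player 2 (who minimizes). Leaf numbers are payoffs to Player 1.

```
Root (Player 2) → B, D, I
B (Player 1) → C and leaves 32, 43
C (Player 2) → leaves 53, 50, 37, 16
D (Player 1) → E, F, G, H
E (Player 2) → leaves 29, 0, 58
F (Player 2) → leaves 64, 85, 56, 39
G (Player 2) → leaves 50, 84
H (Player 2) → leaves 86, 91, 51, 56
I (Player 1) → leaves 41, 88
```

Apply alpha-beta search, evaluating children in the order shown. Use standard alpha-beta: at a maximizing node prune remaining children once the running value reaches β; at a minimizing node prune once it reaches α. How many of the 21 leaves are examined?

C [α=-∞,β=+∞]: v=16
B [α=-∞,β=+∞]: v=43
E [α=-∞,β=43]: v=0
F [α=0,β=43]: v=39
G [α=39,β=43]: v=50
D [α=-∞,β=43]: v=50 after child 3 ≥ β → β-cutoff, skip 1
I [α=-∞,β=43]: v=88
Root [α=-∞,β=+∞]: v=43
Leaves evaluated: 17 of 21.

17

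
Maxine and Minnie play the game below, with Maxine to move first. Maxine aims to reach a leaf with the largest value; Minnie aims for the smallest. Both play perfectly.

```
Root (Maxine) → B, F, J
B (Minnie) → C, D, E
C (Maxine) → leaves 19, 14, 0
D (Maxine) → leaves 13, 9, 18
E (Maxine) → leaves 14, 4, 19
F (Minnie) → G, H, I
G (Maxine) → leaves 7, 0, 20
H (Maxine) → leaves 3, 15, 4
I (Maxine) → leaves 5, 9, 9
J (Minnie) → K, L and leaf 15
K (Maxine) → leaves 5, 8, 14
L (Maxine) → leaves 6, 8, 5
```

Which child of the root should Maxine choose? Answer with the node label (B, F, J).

C (Maxine): max(19, 14, 0) = 19
D (Maxine): max(13, 9, 18) = 18
E (Maxine): max(14, 4, 19) = 19
B (Minnie): min(19, 18, 19) = 18
G (Maxine): max(7, 0, 20) = 20
H (Maxine): max(3, 15, 4) = 15
I (Maxine): max(5, 9, 9) = 9
F (Minnie): min(20, 15, 9) = 9
K (Maxine): max(5, 8, 14) = 14
L (Maxine): max(6, 8, 5) = 8
J (Minnie): min(14, 8, 15) = 8
Root (Maxine): max(18, 9, 8) = 18
Maxine picks the child with the highest value: B (value 18).

B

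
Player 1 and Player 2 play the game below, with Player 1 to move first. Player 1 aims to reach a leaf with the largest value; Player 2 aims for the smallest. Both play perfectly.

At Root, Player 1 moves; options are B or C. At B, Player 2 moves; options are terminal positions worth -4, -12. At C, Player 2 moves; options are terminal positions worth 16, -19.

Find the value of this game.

-12

B (Player 2): min(-4, -12) = -12
C (Player 2): min(16, -19) = -19
Root (Player 1): max(-12, -19) = -12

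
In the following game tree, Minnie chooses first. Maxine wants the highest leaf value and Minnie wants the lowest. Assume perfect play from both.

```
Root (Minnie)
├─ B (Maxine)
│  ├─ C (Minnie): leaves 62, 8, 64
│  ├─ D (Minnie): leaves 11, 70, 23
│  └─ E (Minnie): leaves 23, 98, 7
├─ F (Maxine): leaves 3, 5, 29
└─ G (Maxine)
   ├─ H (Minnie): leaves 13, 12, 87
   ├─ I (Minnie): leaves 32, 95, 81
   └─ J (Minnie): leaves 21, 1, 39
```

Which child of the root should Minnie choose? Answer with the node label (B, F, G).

B

C (Minnie): min(62, 8, 64) = 8
D (Minnie): min(11, 70, 23) = 11
E (Minnie): min(23, 98, 7) = 7
B (Maxine): max(8, 11, 7) = 11
F (Maxine): max(3, 5, 29) = 29
H (Minnie): min(13, 12, 87) = 12
I (Minnie): min(32, 95, 81) = 32
J (Minnie): min(21, 1, 39) = 1
G (Maxine): max(12, 32, 1) = 32
Root (Minnie): min(11, 29, 32) = 11
Minnie picks the child with the lowest value: B (value 11).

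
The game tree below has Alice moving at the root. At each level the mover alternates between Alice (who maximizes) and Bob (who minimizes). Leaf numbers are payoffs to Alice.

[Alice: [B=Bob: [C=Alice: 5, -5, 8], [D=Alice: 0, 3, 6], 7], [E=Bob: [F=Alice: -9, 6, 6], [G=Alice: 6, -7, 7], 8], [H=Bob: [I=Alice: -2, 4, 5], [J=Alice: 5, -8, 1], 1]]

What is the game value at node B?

C: max(5, -5, 8) = 8
D: max(0, 3, 6) = 6
B: min(8, 6, 7) = 6

6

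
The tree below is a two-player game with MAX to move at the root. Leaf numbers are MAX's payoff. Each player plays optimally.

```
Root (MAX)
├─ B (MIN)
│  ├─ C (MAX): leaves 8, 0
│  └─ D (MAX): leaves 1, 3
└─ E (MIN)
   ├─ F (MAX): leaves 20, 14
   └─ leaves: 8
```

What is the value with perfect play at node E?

8

F: max(20, 14) = 20
E: min(20, 8) = 8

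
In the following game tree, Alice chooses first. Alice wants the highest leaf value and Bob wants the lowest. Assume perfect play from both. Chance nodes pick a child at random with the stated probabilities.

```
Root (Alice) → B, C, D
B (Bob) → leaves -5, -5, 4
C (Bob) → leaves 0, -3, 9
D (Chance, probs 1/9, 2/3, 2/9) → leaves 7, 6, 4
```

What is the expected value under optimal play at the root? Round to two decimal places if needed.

5.67

B (Bob): min(-5, -5, 4) = -5
C (Bob): min(0, -3, 9) = -3
D (Chance): 1/9·7 + 2/3·6 + 2/9·4 = 5.67
Root (Alice): max(-5, -3, 5.67) = 5.67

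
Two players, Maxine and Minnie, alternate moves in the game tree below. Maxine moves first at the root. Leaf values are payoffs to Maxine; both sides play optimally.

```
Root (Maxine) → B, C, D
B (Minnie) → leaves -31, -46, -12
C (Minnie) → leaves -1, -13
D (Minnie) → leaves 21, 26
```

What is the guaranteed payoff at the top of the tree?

B (Minnie): min(-31, -46, -12) = -46
C (Minnie): min(-1, -13) = -13
D (Minnie): min(21, 26) = 21
Root (Maxine): max(-46, -13, 21) = 21

21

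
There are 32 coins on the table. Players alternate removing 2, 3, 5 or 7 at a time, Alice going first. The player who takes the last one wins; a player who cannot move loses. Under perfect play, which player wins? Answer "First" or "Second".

First

W/L table (W = player to move can force a win):
i:   0  1  2  3  4  5  6  7  8  9 10 11 12 13 14 15 16 17 18 19 20 21 22 23 24 25 26 27 28 29 30 31 32
     L  L  W  W  W  W  W  W  W  L  L  W  W  W  W  W  W  W  L  L  W  W  W  W  W  W  W  L  L  W  W  W  W
Position 32 is W, so the first player wins.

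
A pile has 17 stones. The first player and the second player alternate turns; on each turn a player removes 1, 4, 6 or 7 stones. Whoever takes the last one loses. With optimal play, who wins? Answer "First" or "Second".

Compute winning (W) and losing (L) positions by backward induction:
i:   0  1  2  3  4  5  6  7  8  9 10 11 12 13 14 15 16 17
     W  L  W  L  W  W  L  W  W  W  W  L  W  W  L  W  L  W
Position 17 is W, so the first player wins.

First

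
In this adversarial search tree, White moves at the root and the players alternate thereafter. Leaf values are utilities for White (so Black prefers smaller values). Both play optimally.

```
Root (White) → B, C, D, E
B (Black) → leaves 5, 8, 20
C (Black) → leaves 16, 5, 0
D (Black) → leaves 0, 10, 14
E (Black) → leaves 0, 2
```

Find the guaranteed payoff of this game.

5

B (Black): min(5, 8, 20) = 5
C (Black): min(16, 5, 0) = 0
D (Black): min(0, 10, 14) = 0
E (Black): min(0, 2) = 0
Root (White): max(5, 0, 0, 0) = 5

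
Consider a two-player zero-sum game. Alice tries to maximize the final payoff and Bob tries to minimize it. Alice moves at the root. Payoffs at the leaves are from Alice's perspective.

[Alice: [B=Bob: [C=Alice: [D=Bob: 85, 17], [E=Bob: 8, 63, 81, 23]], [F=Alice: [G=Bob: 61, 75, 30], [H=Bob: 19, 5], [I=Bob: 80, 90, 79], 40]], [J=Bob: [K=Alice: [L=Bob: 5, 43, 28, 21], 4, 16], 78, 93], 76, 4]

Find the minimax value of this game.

D (Bob): min(85, 17) = 17
E (Bob): min(8, 63, 81, 23) = 8
C (Alice): max(17, 8) = 17
G (Bob): min(61, 75, 30) = 30
H (Bob): min(19, 5) = 5
I (Bob): min(80, 90, 79) = 79
F (Alice): max(30, 5, 79, 40) = 79
B (Bob): min(17, 79) = 17
L (Bob): min(5, 43, 28, 21) = 5
K (Alice): max(5, 4, 16) = 16
J (Bob): min(16, 78, 93) = 16
Root (Alice): max(17, 16, 76, 4) = 76

76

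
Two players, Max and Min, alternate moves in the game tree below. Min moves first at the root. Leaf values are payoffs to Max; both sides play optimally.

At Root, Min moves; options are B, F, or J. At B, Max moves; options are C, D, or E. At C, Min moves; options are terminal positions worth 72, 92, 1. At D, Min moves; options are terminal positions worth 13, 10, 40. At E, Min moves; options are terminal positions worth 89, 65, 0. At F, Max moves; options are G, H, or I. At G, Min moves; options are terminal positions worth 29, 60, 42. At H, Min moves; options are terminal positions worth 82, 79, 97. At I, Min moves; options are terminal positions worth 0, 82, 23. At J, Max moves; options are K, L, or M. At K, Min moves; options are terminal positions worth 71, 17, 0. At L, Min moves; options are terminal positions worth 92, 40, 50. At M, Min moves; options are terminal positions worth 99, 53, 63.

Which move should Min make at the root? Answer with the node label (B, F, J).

B

C (Min): min(72, 92, 1) = 1
D (Min): min(13, 10, 40) = 10
E (Min): min(89, 65, 0) = 0
B (Max): max(1, 10, 0) = 10
G (Min): min(29, 60, 42) = 29
H (Min): min(82, 79, 97) = 79
I (Min): min(0, 82, 23) = 0
F (Max): max(29, 79, 0) = 79
K (Min): min(71, 17, 0) = 0
L (Min): min(92, 40, 50) = 40
M (Min): min(99, 53, 63) = 53
J (Max): max(0, 40, 53) = 53
Root (Min): min(10, 79, 53) = 10
Min picks the child with the lowest value: B (value 10).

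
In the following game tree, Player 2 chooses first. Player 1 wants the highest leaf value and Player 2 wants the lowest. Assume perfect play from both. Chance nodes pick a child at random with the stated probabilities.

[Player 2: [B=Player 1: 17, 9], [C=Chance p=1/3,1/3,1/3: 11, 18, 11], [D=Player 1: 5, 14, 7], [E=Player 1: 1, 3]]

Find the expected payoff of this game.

B (Player 1): max(17, 9) = 17
C (Chance): 1/3·11 + 1/3·18 + 1/3·11 = 13.33
D (Player 1): max(5, 14, 7) = 14
E (Player 1): max(1, 3) = 3
Root (Player 2): min(17, 13.33, 14, 3) = 3

3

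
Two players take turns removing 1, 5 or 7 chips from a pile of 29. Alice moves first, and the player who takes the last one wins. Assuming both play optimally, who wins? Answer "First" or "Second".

i:   0  1  2  3  4  5  6  7  8  9 10 11 12 13 14 15 16 17 18 19 20 21 22 23 24 25 26 27 28 29
     L  W  L  W  L  W  L  W  L  W  L  W  L  W  L  W  L  W  L  W  L  W  L  W  L  W  L  W  L  W
Position 29 is W, so the first player wins.

First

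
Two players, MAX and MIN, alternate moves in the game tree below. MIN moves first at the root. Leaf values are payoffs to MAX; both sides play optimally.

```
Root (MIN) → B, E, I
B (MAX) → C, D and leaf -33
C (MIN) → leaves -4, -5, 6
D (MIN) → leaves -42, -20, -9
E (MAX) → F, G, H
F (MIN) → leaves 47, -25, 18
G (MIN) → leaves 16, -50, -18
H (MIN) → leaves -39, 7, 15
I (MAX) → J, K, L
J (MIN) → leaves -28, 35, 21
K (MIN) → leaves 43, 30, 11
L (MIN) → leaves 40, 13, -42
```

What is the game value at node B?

-5

C: min(-4, -5, 6) = -5
D: min(-42, -20, -9) = -42
B: max(-5, -42, -33) = -5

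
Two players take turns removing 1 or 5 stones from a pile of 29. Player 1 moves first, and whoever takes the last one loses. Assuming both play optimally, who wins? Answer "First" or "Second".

Positions where the player to move wins (W) vs loses (L):
i:   0  1  2  3  4  5  6  7  8  9 10 11 12 13 14 15 16 17 18 19 20 21 22 23 24 25 26 27 28 29
     W  L  W  L  W  L  W  L  W  L  W  L  W  L  W  L  W  L  W  L  W  L  W  L  W  L  W  L  W  L
Position 29 is L, so the second player wins.

Second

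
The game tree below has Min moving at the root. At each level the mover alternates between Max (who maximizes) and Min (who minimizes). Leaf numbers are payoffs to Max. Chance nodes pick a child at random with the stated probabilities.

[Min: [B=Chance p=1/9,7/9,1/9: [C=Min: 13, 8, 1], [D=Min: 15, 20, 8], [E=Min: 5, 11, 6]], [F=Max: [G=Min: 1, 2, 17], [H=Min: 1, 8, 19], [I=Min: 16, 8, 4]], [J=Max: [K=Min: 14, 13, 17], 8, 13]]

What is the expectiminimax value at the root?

4

C (Min): min(13, 8, 1) = 1
D (Min): min(15, 20, 8) = 8
E (Min): min(5, 11, 6) = 5
B (Chance): 1/9·1 + 7/9·8 + 1/9·5 = 6.89
G (Min): min(1, 2, 17) = 1
H (Min): min(1, 8, 19) = 1
I (Min): min(16, 8, 4) = 4
F (Max): max(1, 1, 4) = 4
K (Min): min(14, 13, 17) = 13
J (Max): max(13, 8, 13) = 13
Root (Min): min(6.89, 4, 13) = 4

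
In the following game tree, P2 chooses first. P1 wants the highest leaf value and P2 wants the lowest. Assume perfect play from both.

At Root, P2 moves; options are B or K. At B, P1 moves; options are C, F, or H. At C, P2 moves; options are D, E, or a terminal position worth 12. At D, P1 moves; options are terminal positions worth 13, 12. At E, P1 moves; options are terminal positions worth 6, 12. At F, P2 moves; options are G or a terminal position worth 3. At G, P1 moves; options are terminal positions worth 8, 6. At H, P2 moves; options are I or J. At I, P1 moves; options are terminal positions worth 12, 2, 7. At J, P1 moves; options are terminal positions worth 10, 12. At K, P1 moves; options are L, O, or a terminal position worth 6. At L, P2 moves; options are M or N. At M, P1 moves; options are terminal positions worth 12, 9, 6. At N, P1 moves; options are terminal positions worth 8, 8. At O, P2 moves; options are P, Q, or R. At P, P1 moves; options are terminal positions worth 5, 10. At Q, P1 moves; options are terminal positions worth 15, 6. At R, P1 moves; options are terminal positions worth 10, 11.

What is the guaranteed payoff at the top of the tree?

10

D (P1): max(13, 12) = 13
E (P1): max(6, 12) = 12
C (P2): min(13, 12, 12) = 12
G (P1): max(8, 6) = 8
F (P2): min(8, 3) = 3
I (P1): max(12, 2, 7) = 12
J (P1): max(10, 12) = 12
H (P2): min(12, 12) = 12
B (P1): max(12, 3, 12) = 12
M (P1): max(12, 9, 6) = 12
N (P1): max(8, 8) = 8
L (P2): min(12, 8) = 8
P (P1): max(5, 10) = 10
Q (P1): max(15, 6) = 15
R (P1): max(10, 11) = 11
O (P2): min(10, 15, 11) = 10
K (P1): max(8, 10, 6) = 10
Root (P2): min(12, 10) = 10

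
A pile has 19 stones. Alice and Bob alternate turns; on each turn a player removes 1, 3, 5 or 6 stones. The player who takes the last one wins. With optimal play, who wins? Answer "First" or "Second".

Mark each pile size as W (mover wins) or L (mover loses):
i:   0  1  2  3  4  5  6  7  8  9 10 11 12 13 14 15 16 17 18 19
     L  W  L  W  L  W  W  W  W  W  W  L  W  L  W  L  W  W  W  W
Position 19 is W, so the first player wins.

First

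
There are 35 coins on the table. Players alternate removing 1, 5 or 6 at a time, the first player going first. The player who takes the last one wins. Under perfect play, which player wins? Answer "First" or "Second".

Mark each pile size as W (mover wins) or L (mover loses):
i:   0  1  2  3  4  5  6  7  8  9 10 11 12 13 14 15 16 17 18 19 20 21 22 23 24 25 26 27 28 29 30 31 32 33 34 35
     L  W  L  W  L  W  W  W  W  W  W  L  W  L  W  L  W  W  W  W  W  W  L  W  L  W  L  W  W  W  W  W  W  L  W  L
Position 35 is L, so the second player wins.

Second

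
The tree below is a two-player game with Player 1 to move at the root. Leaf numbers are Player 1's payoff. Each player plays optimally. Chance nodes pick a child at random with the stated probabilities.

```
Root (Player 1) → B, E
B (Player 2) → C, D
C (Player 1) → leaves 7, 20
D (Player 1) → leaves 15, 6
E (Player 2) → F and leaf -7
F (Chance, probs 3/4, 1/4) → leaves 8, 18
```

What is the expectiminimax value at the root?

15

C (Player 1): max(7, 20) = 20
D (Player 1): max(15, 6) = 15
B (Player 2): min(20, 15) = 15
F (Chance): 3/4·8 + 1/4·18 = 10.5
E (Player 2): min(10.5, -7) = -7
Root (Player 1): max(15, -7) = 15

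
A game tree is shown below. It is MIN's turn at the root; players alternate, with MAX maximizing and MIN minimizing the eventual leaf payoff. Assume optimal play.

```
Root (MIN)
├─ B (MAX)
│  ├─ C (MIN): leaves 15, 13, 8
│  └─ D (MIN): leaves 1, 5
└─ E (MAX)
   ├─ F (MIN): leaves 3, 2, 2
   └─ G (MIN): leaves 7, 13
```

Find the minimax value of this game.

7

C (MIN): min(15, 13, 8) = 8
D (MIN): min(1, 5) = 1
B (MAX): max(8, 1) = 8
F (MIN): min(3, 2, 2) = 2
G (MIN): min(7, 13) = 7
E (MAX): max(2, 7) = 7
Root (MIN): min(8, 7) = 7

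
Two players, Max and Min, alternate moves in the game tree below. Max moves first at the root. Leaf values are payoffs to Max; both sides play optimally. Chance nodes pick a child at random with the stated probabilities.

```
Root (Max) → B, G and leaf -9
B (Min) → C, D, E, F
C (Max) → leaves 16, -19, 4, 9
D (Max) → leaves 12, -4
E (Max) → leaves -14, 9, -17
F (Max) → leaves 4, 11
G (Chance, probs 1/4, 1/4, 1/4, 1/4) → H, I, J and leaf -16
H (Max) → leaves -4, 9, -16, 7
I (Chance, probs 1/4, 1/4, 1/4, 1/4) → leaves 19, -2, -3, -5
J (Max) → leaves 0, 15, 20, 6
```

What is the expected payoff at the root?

C (Max): max(16, -19, 4, 9) = 16
D (Max): max(12, -4) = 12
E (Max): max(-14, 9, -17) = 9
F (Max): max(4, 11) = 11
B (Min): min(16, 12, 9, 11) = 9
H (Max): max(-4, 9, -16, 7) = 9
I (Chance): 1/4·19 + 1/4·-2 + 1/4·-3 + 1/4·-5 = 2.25
J (Max): max(0, 15, 20, 6) = 20
G (Chance): 1/4·9 + 1/4·2.25 + 1/4·20 + 1/4·-16 = 3.81
Root (Max): max(9, 3.81, -9) = 9

9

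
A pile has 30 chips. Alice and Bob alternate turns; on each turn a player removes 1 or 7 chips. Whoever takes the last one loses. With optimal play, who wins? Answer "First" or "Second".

First

W/L table (W = player to move can force a win):
i:   0  1  2  3  4  5  6  7  8  9 10 11 12 13 14 15 16 17 18 19 20 21 22 23 24 25 26 27 28 29 30
     W  L  W  L  W  L  W  L  W  L  W  L  W  L  W  L  W  L  W  L  W  L  W  L  W  L  W  L  W  L  W
Position 30 is W, so the first player wins.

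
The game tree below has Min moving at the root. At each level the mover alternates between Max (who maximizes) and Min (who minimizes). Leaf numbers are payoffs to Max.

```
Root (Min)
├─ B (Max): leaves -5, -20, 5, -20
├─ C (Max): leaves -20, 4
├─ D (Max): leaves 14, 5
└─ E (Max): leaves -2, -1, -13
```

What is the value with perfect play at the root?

B (Max): max(-5, -20, 5, -20) = 5
C (Max): max(-20, 4) = 4
D (Max): max(14, 5) = 14
E (Max): max(-2, -1, -13) = -1
Root (Min): min(5, 4, 14, -1) = -1

-1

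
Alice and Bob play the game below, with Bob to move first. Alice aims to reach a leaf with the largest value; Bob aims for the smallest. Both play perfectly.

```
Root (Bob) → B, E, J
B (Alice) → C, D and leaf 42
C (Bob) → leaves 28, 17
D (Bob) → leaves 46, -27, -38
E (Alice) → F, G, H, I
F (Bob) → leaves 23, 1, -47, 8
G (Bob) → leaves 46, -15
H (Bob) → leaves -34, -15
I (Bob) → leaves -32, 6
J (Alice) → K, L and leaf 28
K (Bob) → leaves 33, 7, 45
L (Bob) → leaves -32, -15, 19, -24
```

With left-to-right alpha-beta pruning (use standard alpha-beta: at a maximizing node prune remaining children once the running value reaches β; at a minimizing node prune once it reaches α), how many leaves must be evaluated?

16

C [α=-∞,β=+∞]: v=17
D [α=17,β=+∞]: v=-27 after child 2 ≤ α → α-cutoff, skip 1
B [α=-∞,β=+∞]: v=42
F [α=-∞,β=42]: v=-47
G [α=-47,β=42]: v=-15
H [α=-15,β=42]: v=-34 after child 1 ≤ α → α-cutoff, skip 1
I [α=-15,β=42]: v=-32 after child 1 ≤ α → α-cutoff, skip 1
E [α=-∞,β=42]: v=-15
K [α=-∞,β=-15]: v=7
J [α=-∞,β=-15]: v=7 after child 1 ≥ β → β-cutoff, skip 2
Root [α=-∞,β=+∞]: v=-15
Leaves evaluated: 16 of 24.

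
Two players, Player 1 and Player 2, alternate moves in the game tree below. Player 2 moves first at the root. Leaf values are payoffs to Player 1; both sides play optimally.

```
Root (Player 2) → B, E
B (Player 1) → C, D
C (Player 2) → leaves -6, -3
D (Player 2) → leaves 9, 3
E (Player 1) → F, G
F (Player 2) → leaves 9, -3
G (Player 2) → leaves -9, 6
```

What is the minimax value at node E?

-3

F: min(9, -3) = -3
G: min(-9, 6) = -9
E: max(-3, -9) = -3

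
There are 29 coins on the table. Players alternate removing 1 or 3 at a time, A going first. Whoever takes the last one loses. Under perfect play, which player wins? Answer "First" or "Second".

Compute winning (W) and losing (L) positions by backward induction:
i:   0  1  2  3  4  5  6  7  8  9 10 11 12 13 14 15 16 17 18 19 20 21 22 23 24 25 26 27 28 29
     W  L  W  L  W  L  W  L  W  L  W  L  W  L  W  L  W  L  W  L  W  L  W  L  W  L  W  L  W  L
Position 29 is L, so the second player wins.

Second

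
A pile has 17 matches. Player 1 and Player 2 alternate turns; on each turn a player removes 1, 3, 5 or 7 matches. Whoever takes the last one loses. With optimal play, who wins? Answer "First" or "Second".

W/L table (W = player to move can force a win):
i:   0  1  2  3  4  5  6  7  8  9 10 11 12 13 14 15 16 17
     W  L  W  L  W  L  W  L  W  L  W  L  W  L  W  L  W  L
Position 17 is L, so the second player wins.

Second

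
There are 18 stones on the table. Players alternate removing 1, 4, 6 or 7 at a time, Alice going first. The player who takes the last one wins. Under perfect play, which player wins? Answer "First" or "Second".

Second

Mark each pile size as W (mover wins) or L (mover loses):
i:   0  1  2  3  4  5  6  7  8  9 10 11 12 13 14 15 16 17 18
     L  W  L  W  W  L  W  W  W  W  L  W  W  L  W  L  W  W  L
Position 18 is L, so the second player wins.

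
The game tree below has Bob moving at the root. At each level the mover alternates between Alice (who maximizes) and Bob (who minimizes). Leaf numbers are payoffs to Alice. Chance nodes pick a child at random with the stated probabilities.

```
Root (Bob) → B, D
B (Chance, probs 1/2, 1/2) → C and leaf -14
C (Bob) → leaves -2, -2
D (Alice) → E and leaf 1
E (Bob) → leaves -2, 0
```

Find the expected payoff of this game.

C (Bob): min(-2, -2) = -2
B (Chance): 1/2·-2 + 1/2·-14 = -8
E (Bob): min(-2, 0) = -2
D (Alice): max(-2, 1) = 1
Root (Bob): min(-8, 1) = -8

-8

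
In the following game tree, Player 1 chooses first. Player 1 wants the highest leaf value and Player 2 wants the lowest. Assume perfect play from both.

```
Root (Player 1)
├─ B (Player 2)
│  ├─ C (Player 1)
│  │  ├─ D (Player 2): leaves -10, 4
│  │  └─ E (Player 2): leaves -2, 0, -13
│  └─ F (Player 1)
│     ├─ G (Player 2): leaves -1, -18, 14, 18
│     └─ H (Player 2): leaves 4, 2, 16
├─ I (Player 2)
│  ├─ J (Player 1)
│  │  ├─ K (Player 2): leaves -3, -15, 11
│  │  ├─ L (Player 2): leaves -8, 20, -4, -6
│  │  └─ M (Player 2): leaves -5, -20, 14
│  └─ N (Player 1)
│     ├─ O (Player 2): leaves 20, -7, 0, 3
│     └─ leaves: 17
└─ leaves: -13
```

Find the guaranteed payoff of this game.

-8

D (Player 2): min(-10, 4) = -10
E (Player 2): min(-2, 0, -13) = -13
C (Player 1): max(-10, -13) = -10
G (Player 2): min(-1, -18, 14, 18) = -18
H (Player 2): min(4, 2, 16) = 2
F (Player 1): max(-18, 2) = 2
B (Player 2): min(-10, 2) = -10
K (Player 2): min(-3, -15, 11) = -15
L (Player 2): min(-8, 20, -4, -6) = -8
M (Player 2): min(-5, -20, 14) = -20
J (Player 1): max(-15, -8, -20) = -8
O (Player 2): min(20, -7, 0, 3) = -7
N (Player 1): max(-7, 17) = 17
I (Player 2): min(-8, 17) = -8
Root (Player 1): max(-10, -8, -13) = -8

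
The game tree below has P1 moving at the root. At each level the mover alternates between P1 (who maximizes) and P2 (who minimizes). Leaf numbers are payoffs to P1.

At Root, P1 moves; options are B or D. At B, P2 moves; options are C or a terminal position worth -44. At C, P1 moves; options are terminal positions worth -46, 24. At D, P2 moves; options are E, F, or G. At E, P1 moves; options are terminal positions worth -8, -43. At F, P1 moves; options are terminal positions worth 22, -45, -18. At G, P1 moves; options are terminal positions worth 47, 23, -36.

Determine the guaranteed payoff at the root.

C (P1): max(-46, 24) = 24
B (P2): min(24, -44) = -44
E (P1): max(-8, -43) = -8
F (P1): max(22, -45, -18) = 22
G (P1): max(47, 23, -36) = 47
D (P2): min(-8, 22, 47) = -8
Root (P1): max(-44, -8) = -8

-8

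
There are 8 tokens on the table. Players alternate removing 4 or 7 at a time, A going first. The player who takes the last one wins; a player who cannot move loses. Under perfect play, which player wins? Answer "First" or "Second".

Positions where the player to move wins (W) vs loses (L):
i:   0  1  2  3  4  5  6  7  8
     L  L  L  L  W  W  W  W  W
Position 8 is W, so the first player wins.

First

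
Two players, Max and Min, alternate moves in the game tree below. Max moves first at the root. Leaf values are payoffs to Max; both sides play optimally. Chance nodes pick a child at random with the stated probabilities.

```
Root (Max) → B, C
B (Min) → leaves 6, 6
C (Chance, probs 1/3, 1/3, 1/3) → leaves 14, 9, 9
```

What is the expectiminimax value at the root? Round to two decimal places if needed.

B (Min): min(6, 6) = 6
C (Chance): 1/3·14 + 1/3·9 + 1/3·9 = 10.67
Root (Max): max(6, 10.67) = 10.67

10.67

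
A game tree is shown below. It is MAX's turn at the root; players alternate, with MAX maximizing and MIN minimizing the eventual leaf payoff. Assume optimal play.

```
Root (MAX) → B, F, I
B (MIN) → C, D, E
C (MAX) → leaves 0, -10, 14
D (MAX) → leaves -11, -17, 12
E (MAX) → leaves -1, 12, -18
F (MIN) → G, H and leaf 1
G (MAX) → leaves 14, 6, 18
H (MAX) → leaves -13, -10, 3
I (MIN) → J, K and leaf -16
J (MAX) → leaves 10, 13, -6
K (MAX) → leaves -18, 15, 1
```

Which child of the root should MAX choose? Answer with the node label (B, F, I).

B

C (MAX): max(0, -10, 14) = 14
D (MAX): max(-11, -17, 12) = 12
E (MAX): max(-1, 12, -18) = 12
B (MIN): min(14, 12, 12) = 12
G (MAX): max(14, 6, 18) = 18
H (MAX): max(-13, -10, 3) = 3
F (MIN): min(18, 3, 1) = 1
J (MAX): max(10, 13, -6) = 13
K (MAX): max(-18, 15, 1) = 15
I (MIN): min(13, 15, -16) = -16
Root (MAX): max(12, 1, -16) = 12
MAX picks the child with the highest value: B (value 12).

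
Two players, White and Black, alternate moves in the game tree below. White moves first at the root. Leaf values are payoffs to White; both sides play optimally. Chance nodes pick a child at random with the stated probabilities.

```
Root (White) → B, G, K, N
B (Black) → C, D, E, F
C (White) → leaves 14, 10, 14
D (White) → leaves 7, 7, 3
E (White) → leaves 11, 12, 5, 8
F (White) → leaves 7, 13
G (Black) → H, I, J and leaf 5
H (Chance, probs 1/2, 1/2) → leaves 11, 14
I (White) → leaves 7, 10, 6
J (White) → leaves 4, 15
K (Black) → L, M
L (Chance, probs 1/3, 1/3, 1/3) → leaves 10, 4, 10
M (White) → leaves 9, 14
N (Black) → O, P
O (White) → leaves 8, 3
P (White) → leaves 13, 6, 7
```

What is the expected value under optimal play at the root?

8

C (White): max(14, 10, 14) = 14
D (White): max(7, 7, 3) = 7
E (White): max(11, 12, 5, 8) = 12
F (White): max(7, 13) = 13
B (Black): min(14, 7, 12, 13) = 7
H (Chance): 1/2·11 + 1/2·14 = 12.5
I (White): max(7, 10, 6) = 10
J (White): max(4, 15) = 15
G (Black): min(12.5, 10, 15, 5) = 5
L (Chance): 1/3·10 + 1/3·4 + 1/3·10 = 8
M (White): max(9, 14) = 14
K (Black): min(8, 14) = 8
O (White): max(8, 3) = 8
P (White): max(13, 6, 7) = 13
N (Black): min(8, 13) = 8
Root (White): max(7, 5, 8, 8) = 8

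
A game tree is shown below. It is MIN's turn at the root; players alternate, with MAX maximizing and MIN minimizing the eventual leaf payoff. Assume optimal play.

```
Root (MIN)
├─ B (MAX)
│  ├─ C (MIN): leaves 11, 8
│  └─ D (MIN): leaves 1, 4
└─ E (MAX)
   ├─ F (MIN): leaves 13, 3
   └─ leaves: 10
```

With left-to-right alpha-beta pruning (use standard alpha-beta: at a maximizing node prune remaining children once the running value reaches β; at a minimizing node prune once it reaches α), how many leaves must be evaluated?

C [α=-∞,β=+∞]: v=8
D [α=8,β=+∞]: v=1 after child 1 ≤ α → α-cutoff, skip 1
B [α=-∞,β=+∞]: v=8
F [α=-∞,β=8]: v=3
E [α=-∞,β=8]: v=10
Root [α=-∞,β=+∞]: v=8
Leaves evaluated: 6 of 7.

6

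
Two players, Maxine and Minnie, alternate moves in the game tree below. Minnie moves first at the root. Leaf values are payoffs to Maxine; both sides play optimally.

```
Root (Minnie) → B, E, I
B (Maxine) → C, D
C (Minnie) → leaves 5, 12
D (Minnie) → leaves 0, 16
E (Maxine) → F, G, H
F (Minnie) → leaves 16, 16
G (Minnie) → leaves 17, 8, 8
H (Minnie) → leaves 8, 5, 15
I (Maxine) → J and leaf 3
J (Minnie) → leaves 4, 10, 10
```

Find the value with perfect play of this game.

C (Minnie): min(5, 12) = 5
D (Minnie): min(0, 16) = 0
B (Maxine): max(5, 0) = 5
F (Minnie): min(16, 16) = 16
G (Minnie): min(17, 8, 8) = 8
H (Minnie): min(8, 5, 15) = 5
E (Maxine): max(16, 8, 5) = 16
J (Minnie): min(4, 10, 10) = 4
I (Maxine): max(4, 3) = 4
Root (Minnie): min(5, 16, 4) = 4

4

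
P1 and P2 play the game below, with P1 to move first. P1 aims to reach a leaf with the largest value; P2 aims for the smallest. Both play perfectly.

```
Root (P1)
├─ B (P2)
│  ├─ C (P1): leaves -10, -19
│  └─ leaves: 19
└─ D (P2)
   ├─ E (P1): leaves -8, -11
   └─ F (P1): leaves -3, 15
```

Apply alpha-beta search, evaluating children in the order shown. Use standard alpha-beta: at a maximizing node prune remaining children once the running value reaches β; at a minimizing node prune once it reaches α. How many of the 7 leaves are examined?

C [α=-∞,β=+∞]: v=-10
B [α=-∞,β=+∞]: v=-10
E [α=-10,β=+∞]: v=-8
F [α=-10,β=-8]: v=-3 after child 1 ≥ β → β-cutoff, skip 1
D [α=-10,β=+∞]: v=-8
Root [α=-∞,β=+∞]: v=-8
Leaves evaluated: 6 of 7.

6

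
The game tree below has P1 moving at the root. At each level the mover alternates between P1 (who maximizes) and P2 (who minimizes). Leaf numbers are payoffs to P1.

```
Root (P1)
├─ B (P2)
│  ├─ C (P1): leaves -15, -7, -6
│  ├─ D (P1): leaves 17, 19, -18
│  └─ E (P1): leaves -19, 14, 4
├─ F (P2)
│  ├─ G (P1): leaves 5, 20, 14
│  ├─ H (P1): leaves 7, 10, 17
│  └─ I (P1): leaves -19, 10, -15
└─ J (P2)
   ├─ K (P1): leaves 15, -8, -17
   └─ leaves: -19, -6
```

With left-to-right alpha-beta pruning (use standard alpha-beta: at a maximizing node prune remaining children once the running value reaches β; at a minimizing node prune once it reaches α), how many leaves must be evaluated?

C [α=-∞,β=+∞]: v=-6
D [α=-∞,β=-6]: v=17 after child 1 ≥ β → β-cutoff, skip 2
E [α=-∞,β=-6]: v=14 after child 2 ≥ β → β-cutoff, skip 1
B [α=-∞,β=+∞]: v=-6
G [α=-6,β=+∞]: v=20
H [α=-6,β=20]: v=17
I [α=-6,β=17]: v=10
F [α=-6,β=+∞]: v=10
K [α=10,β=+∞]: v=15
J [α=10,β=+∞]: v=-19 after child 2 ≤ α → α-cutoff, skip 1
Root [α=-∞,β=+∞]: v=10
Leaves evaluated: 19 of 23.

19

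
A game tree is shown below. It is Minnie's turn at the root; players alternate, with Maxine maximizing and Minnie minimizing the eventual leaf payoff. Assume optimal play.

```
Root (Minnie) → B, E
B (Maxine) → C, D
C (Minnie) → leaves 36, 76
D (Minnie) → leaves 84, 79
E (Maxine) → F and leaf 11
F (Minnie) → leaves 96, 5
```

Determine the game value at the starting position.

C (Minnie): min(36, 76) = 36
D (Minnie): min(84, 79) = 79
B (Maxine): max(36, 79) = 79
F (Minnie): min(96, 5) = 5
E (Maxine): max(5, 11) = 11
Root (Minnie): min(79, 11) = 11

11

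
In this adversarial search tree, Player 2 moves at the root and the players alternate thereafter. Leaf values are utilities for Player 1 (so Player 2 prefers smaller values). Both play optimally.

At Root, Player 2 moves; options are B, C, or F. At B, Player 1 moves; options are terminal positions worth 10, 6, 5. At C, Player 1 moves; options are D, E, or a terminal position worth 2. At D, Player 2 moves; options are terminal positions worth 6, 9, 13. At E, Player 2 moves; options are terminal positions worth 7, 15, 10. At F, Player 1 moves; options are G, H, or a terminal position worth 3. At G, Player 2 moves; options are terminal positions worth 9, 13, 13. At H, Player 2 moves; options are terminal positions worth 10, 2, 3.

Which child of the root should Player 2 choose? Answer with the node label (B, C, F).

B (Player 1): max(10, 6, 5) = 10
D (Player 2): min(6, 9, 13) = 6
E (Player 2): min(7, 15, 10) = 7
C (Player 1): max(6, 7, 2) = 7
G (Player 2): min(9, 13, 13) = 9
H (Player 2): min(10, 2, 3) = 2
F (Player 1): max(9, 2, 3) = 9
Root (Player 2): min(10, 7, 9) = 7
Player 2 picks the child with the lowest value: C (value 7).

C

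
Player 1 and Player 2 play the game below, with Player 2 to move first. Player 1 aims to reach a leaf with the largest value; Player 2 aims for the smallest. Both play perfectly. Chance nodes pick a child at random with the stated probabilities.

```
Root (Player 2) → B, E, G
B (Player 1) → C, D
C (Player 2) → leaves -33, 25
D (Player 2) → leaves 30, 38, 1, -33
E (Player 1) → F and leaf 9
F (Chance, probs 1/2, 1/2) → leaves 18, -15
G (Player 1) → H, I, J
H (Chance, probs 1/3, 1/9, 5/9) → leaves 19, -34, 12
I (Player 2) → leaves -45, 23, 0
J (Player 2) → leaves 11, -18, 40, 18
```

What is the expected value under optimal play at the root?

C (Player 2): min(-33, 25) = -33
D (Player 2): min(30, 38, 1, -33) = -33
B (Player 1): max(-33, -33) = -33
F (Chance): 1/2·18 + 1/2·-15 = 1.5
E (Player 1): max(1.5, 9) = 9
H (Chance): 1/3·19 + 1/9·-34 + 5/9·12 = 9.22
I (Player 2): min(-45, 23, 0) = -45
J (Player 2): min(11, -18, 40, 18) = -18
G (Player 1): max(9.22, -45, -18) = 9.22
Root (Player 2): min(-33, 9, 9.22) = -33

-33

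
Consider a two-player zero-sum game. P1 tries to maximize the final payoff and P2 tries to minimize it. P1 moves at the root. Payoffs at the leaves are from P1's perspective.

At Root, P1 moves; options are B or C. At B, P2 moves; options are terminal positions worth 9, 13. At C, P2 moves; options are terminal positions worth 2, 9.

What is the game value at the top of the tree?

B (P2): min(9, 13) = 9
C (P2): min(2, 9) = 2
Root (P1): max(9, 2) = 9

9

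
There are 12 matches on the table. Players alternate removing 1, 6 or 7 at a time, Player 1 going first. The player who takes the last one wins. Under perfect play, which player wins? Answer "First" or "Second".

Mark each pile size as W (mover wins) or L (mover loses):
i:   0  1  2  3  4  5  6  7  8  9 10 11 12
     L  W  L  W  L  W  W  W  W  W  W  W  L
Position 12 is L, so the second player wins.

Second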